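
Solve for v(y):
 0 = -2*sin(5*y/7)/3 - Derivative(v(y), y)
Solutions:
 v(y) = C1 + 14*cos(5*y/7)/15


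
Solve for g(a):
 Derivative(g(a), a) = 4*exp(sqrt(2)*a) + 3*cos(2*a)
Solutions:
 g(a) = C1 + 2*sqrt(2)*exp(sqrt(2)*a) + 3*sin(2*a)/2


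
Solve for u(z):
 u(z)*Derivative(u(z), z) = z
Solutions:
 u(z) = -sqrt(C1 + z^2)
 u(z) = sqrt(C1 + z^2)


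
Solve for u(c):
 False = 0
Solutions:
 u(c) = C1 + zoo*c - 16*log(cos(c/2))/3


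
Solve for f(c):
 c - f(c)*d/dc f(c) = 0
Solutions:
 f(c) = -sqrt(C1 + c^2)
 f(c) = sqrt(C1 + c^2)


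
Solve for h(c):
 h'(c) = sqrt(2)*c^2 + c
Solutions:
 h(c) = C1 + sqrt(2)*c^3/3 + c^2/2


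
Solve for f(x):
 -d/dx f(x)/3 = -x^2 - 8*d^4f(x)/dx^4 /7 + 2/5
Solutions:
 f(x) = C1 + C4*exp(3^(2/3)*7^(1/3)*x/6) + x^3 - 6*x/5 + (C2*sin(3^(1/6)*7^(1/3)*x/4) + C3*cos(3^(1/6)*7^(1/3)*x/4))*exp(-3^(2/3)*7^(1/3)*x/12)


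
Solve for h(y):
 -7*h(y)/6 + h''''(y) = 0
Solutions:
 h(y) = C1*exp(-6^(3/4)*7^(1/4)*y/6) + C2*exp(6^(3/4)*7^(1/4)*y/6) + C3*sin(6^(3/4)*7^(1/4)*y/6) + C4*cos(6^(3/4)*7^(1/4)*y/6)


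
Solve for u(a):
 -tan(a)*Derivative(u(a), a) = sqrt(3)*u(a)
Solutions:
 u(a) = C1/sin(a)^(sqrt(3))


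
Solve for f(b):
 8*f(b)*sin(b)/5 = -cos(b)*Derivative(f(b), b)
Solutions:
 f(b) = C1*cos(b)^(8/5)


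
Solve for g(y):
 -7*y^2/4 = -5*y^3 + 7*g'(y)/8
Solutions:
 g(y) = C1 + 10*y^4/7 - 2*y^3/3


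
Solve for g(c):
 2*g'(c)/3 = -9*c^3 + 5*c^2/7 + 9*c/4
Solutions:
 g(c) = C1 - 27*c^4/8 + 5*c^3/14 + 27*c^2/16


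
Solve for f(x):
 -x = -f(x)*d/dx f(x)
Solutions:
 f(x) = -sqrt(C1 + x^2)
 f(x) = sqrt(C1 + x^2)


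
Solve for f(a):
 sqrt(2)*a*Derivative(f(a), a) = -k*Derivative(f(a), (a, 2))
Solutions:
 f(a) = C1 + C2*sqrt(k)*erf(2^(3/4)*a*sqrt(1/k)/2)


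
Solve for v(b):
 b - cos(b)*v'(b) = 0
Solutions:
 v(b) = C1 + Integral(b/cos(b), b)


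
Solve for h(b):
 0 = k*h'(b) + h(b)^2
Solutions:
 h(b) = k/(C1*k + b)


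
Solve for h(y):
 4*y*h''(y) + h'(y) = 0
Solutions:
 h(y) = C1 + C2*y^(3/4)


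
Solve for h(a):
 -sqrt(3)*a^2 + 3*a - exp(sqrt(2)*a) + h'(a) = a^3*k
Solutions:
 h(a) = C1 + a^4*k/4 + sqrt(3)*a^3/3 - 3*a^2/2 + sqrt(2)*exp(sqrt(2)*a)/2


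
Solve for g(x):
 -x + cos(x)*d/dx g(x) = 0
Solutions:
 g(x) = C1 + Integral(x/cos(x), x)


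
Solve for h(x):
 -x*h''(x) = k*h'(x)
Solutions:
 h(x) = C1 + x^(1 - re(k))*(C2*sin(log(x)*Abs(im(k))) + C3*cos(log(x)*im(k)))


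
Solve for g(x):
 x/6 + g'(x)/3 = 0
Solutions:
 g(x) = C1 - x^2/4


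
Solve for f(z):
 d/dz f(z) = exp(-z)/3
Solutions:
 f(z) = C1 - exp(-z)/3


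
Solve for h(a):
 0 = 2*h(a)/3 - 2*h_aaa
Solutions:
 h(a) = C3*exp(3^(2/3)*a/3) + (C1*sin(3^(1/6)*a/2) + C2*cos(3^(1/6)*a/2))*exp(-3^(2/3)*a/6)


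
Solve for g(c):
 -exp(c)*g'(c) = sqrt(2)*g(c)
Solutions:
 g(c) = C1*exp(sqrt(2)*exp(-c))


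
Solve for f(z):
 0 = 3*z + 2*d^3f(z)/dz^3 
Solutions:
 f(z) = C1 + C2*z + C3*z^2 - z^4/16


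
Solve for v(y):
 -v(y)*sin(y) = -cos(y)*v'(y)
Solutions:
 v(y) = C1/cos(y)


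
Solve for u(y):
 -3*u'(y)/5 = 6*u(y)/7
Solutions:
 u(y) = C1*exp(-10*y/7)


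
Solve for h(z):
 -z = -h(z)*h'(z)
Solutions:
 h(z) = -sqrt(C1 + z^2)
 h(z) = sqrt(C1 + z^2)


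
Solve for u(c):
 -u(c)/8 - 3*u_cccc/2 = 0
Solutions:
 u(c) = (C1*sin(3^(3/4)*c/6) + C2*cos(3^(3/4)*c/6))*exp(-3^(3/4)*c/6) + (C3*sin(3^(3/4)*c/6) + C4*cos(3^(3/4)*c/6))*exp(3^(3/4)*c/6)


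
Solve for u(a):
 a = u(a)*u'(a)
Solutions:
 u(a) = -sqrt(C1 + a^2)
 u(a) = sqrt(C1 + a^2)


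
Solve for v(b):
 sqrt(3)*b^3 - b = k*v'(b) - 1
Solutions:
 v(b) = C1 + sqrt(3)*b^4/(4*k) - b^2/(2*k) + b/k


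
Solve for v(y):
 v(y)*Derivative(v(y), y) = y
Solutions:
 v(y) = -sqrt(C1 + y^2)
 v(y) = sqrt(C1 + y^2)


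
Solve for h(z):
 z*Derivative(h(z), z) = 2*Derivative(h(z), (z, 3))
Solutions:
 h(z) = C1 + Integral(C2*airyai(2^(2/3)*z/2) + C3*airybi(2^(2/3)*z/2), z)


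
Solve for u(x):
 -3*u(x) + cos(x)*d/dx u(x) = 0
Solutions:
 u(x) = C1*(sin(x) + 1)^(3/2)/(sin(x) - 1)^(3/2)


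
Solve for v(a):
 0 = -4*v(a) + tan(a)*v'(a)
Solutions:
 v(a) = C1*sin(a)^4


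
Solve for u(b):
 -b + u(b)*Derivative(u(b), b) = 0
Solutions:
 u(b) = -sqrt(C1 + b^2)
 u(b) = sqrt(C1 + b^2)


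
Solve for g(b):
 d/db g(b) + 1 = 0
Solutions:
 g(b) = C1 - b


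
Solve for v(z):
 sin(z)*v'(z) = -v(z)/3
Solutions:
 v(z) = C1*(cos(z) + 1)^(1/6)/(cos(z) - 1)^(1/6)


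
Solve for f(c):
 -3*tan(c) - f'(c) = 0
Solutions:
 f(c) = C1 + 3*log(cos(c))


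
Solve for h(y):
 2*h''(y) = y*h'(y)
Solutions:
 h(y) = C1 + C2*erfi(y/2)


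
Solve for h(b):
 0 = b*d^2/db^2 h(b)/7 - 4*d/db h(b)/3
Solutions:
 h(b) = C1 + C2*b^(31/3)


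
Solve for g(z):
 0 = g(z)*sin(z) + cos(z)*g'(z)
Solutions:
 g(z) = C1*cos(z)


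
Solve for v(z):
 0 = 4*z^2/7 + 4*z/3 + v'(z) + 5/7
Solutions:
 v(z) = C1 - 4*z^3/21 - 2*z^2/3 - 5*z/7


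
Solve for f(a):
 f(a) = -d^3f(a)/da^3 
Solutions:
 f(a) = C3*exp(-a) + (C1*sin(sqrt(3)*a/2) + C2*cos(sqrt(3)*a/2))*exp(a/2)


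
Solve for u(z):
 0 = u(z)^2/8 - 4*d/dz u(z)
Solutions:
 u(z) = -32/(C1 + z)


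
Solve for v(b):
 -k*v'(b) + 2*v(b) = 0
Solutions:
 v(b) = C1*exp(2*b/k)


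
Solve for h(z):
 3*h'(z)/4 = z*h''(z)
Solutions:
 h(z) = C1 + C2*z^(7/4)


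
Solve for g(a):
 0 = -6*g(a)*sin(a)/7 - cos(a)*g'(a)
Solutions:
 g(a) = C1*cos(a)^(6/7)


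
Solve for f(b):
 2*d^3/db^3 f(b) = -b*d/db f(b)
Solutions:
 f(b) = C1 + Integral(C2*airyai(-2^(2/3)*b/2) + C3*airybi(-2^(2/3)*b/2), b)


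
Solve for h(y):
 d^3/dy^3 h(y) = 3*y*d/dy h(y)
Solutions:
 h(y) = C1 + Integral(C2*airyai(3^(1/3)*y) + C3*airybi(3^(1/3)*y), y)


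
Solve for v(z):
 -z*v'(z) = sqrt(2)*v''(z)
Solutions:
 v(z) = C1 + C2*erf(2^(1/4)*z/2)


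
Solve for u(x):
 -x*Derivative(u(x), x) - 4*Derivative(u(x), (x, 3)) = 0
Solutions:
 u(x) = C1 + Integral(C2*airyai(-2^(1/3)*x/2) + C3*airybi(-2^(1/3)*x/2), x)


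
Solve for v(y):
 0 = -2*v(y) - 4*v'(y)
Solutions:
 v(y) = C1*exp(-y/2)


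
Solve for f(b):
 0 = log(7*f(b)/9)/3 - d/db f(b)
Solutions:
 3*Integral(1/(-log(_y) - log(7) + 2*log(3)), (_y, f(b))) = C1 - b


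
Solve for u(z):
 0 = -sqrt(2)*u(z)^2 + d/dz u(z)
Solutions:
 u(z) = -1/(C1 + sqrt(2)*z)


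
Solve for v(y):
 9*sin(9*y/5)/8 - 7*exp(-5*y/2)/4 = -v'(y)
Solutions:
 v(y) = C1 + 5*cos(9*y/5)/8 - 7*exp(-5*y/2)/10


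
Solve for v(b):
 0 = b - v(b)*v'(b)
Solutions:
 v(b) = -sqrt(C1 + b^2)
 v(b) = sqrt(C1 + b^2)


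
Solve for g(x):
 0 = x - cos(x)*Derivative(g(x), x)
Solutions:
 g(x) = C1 + Integral(x/cos(x), x)


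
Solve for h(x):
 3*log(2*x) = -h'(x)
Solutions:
 h(x) = C1 - 3*x*log(x) - x*log(8) + 3*x


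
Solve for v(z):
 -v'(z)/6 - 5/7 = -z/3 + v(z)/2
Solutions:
 v(z) = C1*exp(-3*z) + 2*z/3 - 104/63


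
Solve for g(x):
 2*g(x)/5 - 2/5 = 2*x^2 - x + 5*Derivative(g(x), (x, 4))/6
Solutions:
 g(x) = C1*exp(-sqrt(10)*3^(1/4)*x/5) + C2*exp(sqrt(10)*3^(1/4)*x/5) + C3*sin(sqrt(10)*3^(1/4)*x/5) + C4*cos(sqrt(10)*3^(1/4)*x/5) + 5*x^2 - 5*x/2 + 1


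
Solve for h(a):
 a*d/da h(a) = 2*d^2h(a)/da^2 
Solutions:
 h(a) = C1 + C2*erfi(a/2)


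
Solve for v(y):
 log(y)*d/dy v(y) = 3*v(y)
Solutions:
 v(y) = C1*exp(3*li(y))


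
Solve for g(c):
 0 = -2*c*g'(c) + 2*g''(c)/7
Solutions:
 g(c) = C1 + C2*erfi(sqrt(14)*c/2)


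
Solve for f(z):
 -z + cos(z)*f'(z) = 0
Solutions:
 f(z) = C1 + Integral(z/cos(z), z)


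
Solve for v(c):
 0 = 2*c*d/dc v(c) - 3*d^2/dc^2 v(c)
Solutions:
 v(c) = C1 + C2*erfi(sqrt(3)*c/3)


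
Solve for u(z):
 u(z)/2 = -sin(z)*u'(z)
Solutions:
 u(z) = C1*(cos(z) + 1)^(1/4)/(cos(z) - 1)^(1/4)


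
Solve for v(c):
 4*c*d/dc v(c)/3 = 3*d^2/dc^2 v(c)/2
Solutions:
 v(c) = C1 + C2*erfi(2*c/3)


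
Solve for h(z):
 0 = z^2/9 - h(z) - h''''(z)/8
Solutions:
 h(z) = z^2/9 + (C1*sin(2^(1/4)*z) + C2*cos(2^(1/4)*z))*exp(-2^(1/4)*z) + (C3*sin(2^(1/4)*z) + C4*cos(2^(1/4)*z))*exp(2^(1/4)*z)


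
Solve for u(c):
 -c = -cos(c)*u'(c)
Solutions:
 u(c) = C1 + Integral(c/cos(c), c)


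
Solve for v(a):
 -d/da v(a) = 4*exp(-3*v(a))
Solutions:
 v(a) = log(C1 - 12*a)/3
 v(a) = log((-3^(1/3) - 3^(5/6)*I)*(C1 - 4*a)^(1/3)/2)
 v(a) = log((-3^(1/3) + 3^(5/6)*I)*(C1 - 4*a)^(1/3)/2)


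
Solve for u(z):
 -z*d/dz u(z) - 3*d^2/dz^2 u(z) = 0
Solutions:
 u(z) = C1 + C2*erf(sqrt(6)*z/6)


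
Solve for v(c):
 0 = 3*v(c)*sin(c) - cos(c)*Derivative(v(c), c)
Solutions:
 v(c) = C1/cos(c)^3


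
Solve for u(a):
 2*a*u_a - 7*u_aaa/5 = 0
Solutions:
 u(a) = C1 + Integral(C2*airyai(10^(1/3)*7^(2/3)*a/7) + C3*airybi(10^(1/3)*7^(2/3)*a/7), a)


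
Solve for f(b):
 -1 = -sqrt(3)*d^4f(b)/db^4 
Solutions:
 f(b) = C1 + C2*b + C3*b^2 + C4*b^3 + sqrt(3)*b^4/72


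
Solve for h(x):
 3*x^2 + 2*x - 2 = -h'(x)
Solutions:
 h(x) = C1 - x^3 - x^2 + 2*x


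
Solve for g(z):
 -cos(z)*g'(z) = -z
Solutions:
 g(z) = C1 + Integral(z/cos(z), z)


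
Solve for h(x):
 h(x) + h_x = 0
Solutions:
 h(x) = C1*exp(-x)


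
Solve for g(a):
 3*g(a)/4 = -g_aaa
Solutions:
 g(a) = C3*exp(-6^(1/3)*a/2) + (C1*sin(2^(1/3)*3^(5/6)*a/4) + C2*cos(2^(1/3)*3^(5/6)*a/4))*exp(6^(1/3)*a/4)


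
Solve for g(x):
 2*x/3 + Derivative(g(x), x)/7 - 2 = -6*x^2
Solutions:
 g(x) = C1 - 14*x^3 - 7*x^2/3 + 14*x


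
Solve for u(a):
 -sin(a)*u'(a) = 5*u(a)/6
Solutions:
 u(a) = C1*(cos(a) + 1)^(5/12)/(cos(a) - 1)^(5/12)


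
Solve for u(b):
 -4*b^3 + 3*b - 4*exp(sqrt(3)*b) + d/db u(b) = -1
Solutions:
 u(b) = C1 + b^4 - 3*b^2/2 - b + 4*sqrt(3)*exp(sqrt(3)*b)/3


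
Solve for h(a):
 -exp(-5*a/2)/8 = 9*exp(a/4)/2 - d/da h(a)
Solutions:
 h(a) = C1 + 18*exp(a/4) - exp(-5*a/2)/20


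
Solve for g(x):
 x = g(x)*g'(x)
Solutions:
 g(x) = -sqrt(C1 + x^2)
 g(x) = sqrt(C1 + x^2)


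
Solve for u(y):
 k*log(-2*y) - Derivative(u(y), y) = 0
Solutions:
 u(y) = C1 + k*y*log(-y) + k*y*(-1 + log(2))


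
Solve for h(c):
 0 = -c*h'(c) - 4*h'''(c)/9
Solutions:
 h(c) = C1 + Integral(C2*airyai(-2^(1/3)*3^(2/3)*c/2) + C3*airybi(-2^(1/3)*3^(2/3)*c/2), c)


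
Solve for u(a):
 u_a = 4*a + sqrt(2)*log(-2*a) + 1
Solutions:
 u(a) = C1 + 2*a^2 + sqrt(2)*a*log(-a) + a*(-sqrt(2) + sqrt(2)*log(2) + 1)


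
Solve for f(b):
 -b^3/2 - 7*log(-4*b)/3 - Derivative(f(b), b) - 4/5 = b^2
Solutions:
 f(b) = C1 - b^4/8 - b^3/3 - 7*b*log(-b)/3 + b*(23 - 70*log(2))/15


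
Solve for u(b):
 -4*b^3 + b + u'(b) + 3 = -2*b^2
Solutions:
 u(b) = C1 + b^4 - 2*b^3/3 - b^2/2 - 3*b


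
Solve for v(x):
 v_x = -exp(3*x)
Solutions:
 v(x) = C1 - exp(3*x)/3


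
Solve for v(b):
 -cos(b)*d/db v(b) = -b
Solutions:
 v(b) = C1 + Integral(b/cos(b), b)


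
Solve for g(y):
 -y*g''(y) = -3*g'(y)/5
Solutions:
 g(y) = C1 + C2*y^(8/5)


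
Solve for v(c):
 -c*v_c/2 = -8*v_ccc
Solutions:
 v(c) = C1 + Integral(C2*airyai(2^(2/3)*c/4) + C3*airybi(2^(2/3)*c/4), c)


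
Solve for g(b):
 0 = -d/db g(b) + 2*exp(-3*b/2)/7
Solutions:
 g(b) = C1 - 4*exp(-3*b/2)/21


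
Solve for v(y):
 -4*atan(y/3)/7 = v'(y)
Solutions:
 v(y) = C1 - 4*y*atan(y/3)/7 + 6*log(y^2 + 9)/7


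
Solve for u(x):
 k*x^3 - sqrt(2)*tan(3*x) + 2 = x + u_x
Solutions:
 u(x) = C1 + k*x^4/4 - x^2/2 + 2*x + sqrt(2)*log(cos(3*x))/3


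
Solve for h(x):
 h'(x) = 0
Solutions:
 h(x) = C1


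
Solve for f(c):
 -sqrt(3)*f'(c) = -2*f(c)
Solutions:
 f(c) = C1*exp(2*sqrt(3)*c/3)


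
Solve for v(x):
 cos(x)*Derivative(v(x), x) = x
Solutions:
 v(x) = C1 + Integral(x/cos(x), x)


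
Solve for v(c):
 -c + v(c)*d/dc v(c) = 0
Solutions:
 v(c) = -sqrt(C1 + c^2)
 v(c) = sqrt(C1 + c^2)


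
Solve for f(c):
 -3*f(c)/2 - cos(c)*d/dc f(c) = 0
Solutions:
 f(c) = C1*(sin(c) - 1)^(3/4)/(sin(c) + 1)^(3/4)


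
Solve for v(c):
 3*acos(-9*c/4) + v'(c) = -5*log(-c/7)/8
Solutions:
 v(c) = C1 - 5*c*log(-c)/8 - 3*c*acos(-9*c/4) + 5*c/8 + 5*c*log(7)/8 - sqrt(16 - 81*c^2)/3


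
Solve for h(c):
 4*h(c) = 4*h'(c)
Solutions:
 h(c) = C1*exp(c)


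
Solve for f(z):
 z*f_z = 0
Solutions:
 f(z) = C1


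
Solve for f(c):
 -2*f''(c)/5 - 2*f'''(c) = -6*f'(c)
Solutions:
 f(c) = C1 + C2*exp(c*(-1 + sqrt(301))/10) + C3*exp(-c*(1 + sqrt(301))/10)


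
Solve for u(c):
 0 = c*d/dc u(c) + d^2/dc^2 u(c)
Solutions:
 u(c) = C1 + C2*erf(sqrt(2)*c/2)


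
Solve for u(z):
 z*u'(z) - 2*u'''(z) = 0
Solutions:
 u(z) = C1 + Integral(C2*airyai(2^(2/3)*z/2) + C3*airybi(2^(2/3)*z/2), z)


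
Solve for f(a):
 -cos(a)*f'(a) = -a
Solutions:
 f(a) = C1 + Integral(a/cos(a), a)


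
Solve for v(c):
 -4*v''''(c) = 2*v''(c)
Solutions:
 v(c) = C1 + C2*c + C3*sin(sqrt(2)*c/2) + C4*cos(sqrt(2)*c/2)


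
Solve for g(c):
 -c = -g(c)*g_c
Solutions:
 g(c) = -sqrt(C1 + c^2)
 g(c) = sqrt(C1 + c^2)


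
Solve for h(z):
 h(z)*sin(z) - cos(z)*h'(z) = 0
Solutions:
 h(z) = C1/cos(z)


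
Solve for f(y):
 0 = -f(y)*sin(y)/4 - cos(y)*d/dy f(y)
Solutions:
 f(y) = C1*cos(y)^(1/4)


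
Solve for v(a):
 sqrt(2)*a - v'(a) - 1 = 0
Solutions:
 v(a) = C1 + sqrt(2)*a^2/2 - a


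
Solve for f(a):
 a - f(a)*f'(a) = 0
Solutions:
 f(a) = -sqrt(C1 + a^2)
 f(a) = sqrt(C1 + a^2)


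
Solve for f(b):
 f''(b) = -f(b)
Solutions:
 f(b) = C1*sin(b) + C2*cos(b)


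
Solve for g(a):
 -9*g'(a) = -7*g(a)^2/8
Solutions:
 g(a) = -72/(C1 + 7*a)


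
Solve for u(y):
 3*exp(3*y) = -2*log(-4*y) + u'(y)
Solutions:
 u(y) = C1 + 2*y*log(-y) + 2*y*(-1 + 2*log(2)) + exp(3*y)


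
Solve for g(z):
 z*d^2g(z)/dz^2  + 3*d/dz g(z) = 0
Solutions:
 g(z) = C1 + C2/z^2


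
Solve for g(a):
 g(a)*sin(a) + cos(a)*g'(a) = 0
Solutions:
 g(a) = C1*cos(a)


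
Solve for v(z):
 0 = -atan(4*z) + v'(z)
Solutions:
 v(z) = C1 + z*atan(4*z) - log(16*z^2 + 1)/8


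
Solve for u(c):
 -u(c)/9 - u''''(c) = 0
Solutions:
 u(c) = (C1*sin(sqrt(6)*c/6) + C2*cos(sqrt(6)*c/6))*exp(-sqrt(6)*c/6) + (C3*sin(sqrt(6)*c/6) + C4*cos(sqrt(6)*c/6))*exp(sqrt(6)*c/6)


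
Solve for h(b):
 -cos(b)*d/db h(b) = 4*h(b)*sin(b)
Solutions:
 h(b) = C1*cos(b)^4


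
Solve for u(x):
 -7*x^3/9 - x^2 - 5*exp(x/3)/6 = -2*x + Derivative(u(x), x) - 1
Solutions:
 u(x) = C1 - 7*x^4/36 - x^3/3 + x^2 + x - 5*exp(x/3)/2


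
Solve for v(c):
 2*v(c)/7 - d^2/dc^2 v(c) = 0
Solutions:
 v(c) = C1*exp(-sqrt(14)*c/7) + C2*exp(sqrt(14)*c/7)


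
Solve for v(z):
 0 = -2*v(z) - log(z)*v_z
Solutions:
 v(z) = C1*exp(-2*li(z))


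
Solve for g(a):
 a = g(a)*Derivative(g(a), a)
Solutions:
 g(a) = -sqrt(C1 + a^2)
 g(a) = sqrt(C1 + a^2)


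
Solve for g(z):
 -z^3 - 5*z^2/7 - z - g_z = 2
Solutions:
 g(z) = C1 - z^4/4 - 5*z^3/21 - z^2/2 - 2*z


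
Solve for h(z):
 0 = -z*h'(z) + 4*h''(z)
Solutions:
 h(z) = C1 + C2*erfi(sqrt(2)*z/4)


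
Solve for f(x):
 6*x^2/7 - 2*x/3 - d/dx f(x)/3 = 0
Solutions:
 f(x) = C1 + 6*x^3/7 - x^2


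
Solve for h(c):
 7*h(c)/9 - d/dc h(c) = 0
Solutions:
 h(c) = C1*exp(7*c/9)


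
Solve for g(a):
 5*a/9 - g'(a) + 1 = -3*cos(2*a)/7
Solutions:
 g(a) = C1 + 5*a^2/18 + a + 3*sin(2*a)/14


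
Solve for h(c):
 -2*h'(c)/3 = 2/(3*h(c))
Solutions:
 h(c) = -sqrt(C1 - 2*c)
 h(c) = sqrt(C1 - 2*c)


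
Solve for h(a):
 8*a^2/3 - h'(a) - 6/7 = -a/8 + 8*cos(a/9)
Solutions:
 h(a) = C1 + 8*a^3/9 + a^2/16 - 6*a/7 - 72*sin(a/9)


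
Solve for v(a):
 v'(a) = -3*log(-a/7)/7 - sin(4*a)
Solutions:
 v(a) = C1 - 3*a*log(-a)/7 + 3*a/7 + 3*a*log(7)/7 + cos(4*a)/4


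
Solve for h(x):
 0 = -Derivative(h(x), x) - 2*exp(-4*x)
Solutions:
 h(x) = C1 + exp(-4*x)/2


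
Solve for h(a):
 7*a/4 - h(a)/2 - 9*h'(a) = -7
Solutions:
 h(a) = C1*exp(-a/18) + 7*a/2 - 49


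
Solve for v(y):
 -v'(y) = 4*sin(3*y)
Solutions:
 v(y) = C1 + 4*cos(3*y)/3


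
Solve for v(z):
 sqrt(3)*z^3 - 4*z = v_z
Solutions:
 v(z) = C1 + sqrt(3)*z^4/4 - 2*z^2


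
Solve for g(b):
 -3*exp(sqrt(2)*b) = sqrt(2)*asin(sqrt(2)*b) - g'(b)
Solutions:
 g(b) = C1 + sqrt(2)*(b*asin(sqrt(2)*b) + sqrt(2)*sqrt(1 - 2*b^2)/2) + 3*sqrt(2)*exp(sqrt(2)*b)/2


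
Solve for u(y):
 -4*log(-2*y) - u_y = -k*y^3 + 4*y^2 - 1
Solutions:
 u(y) = C1 + k*y^4/4 - 4*y^3/3 - 4*y*log(-y) + y*(5 - 4*log(2))


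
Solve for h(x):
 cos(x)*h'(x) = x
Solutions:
 h(x) = C1 + Integral(x/cos(x), x)


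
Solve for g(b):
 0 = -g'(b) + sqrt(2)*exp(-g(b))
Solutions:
 g(b) = log(C1 + sqrt(2)*b)


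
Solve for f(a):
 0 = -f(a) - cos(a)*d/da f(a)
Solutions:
 f(a) = C1*sqrt(sin(a) - 1)/sqrt(sin(a) + 1)


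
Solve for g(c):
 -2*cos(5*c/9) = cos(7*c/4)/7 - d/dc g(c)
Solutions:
 g(c) = C1 + 18*sin(5*c/9)/5 + 4*sin(7*c/4)/49


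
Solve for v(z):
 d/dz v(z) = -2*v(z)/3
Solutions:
 v(z) = C1*exp(-2*z/3)


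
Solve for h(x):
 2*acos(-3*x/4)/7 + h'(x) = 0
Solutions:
 h(x) = C1 - 2*x*acos(-3*x/4)/7 - 2*sqrt(16 - 9*x^2)/21


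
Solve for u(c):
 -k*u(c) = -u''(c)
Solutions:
 u(c) = C1*exp(-c*sqrt(k)) + C2*exp(c*sqrt(k))


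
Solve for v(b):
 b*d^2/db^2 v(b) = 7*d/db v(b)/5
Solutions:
 v(b) = C1 + C2*b^(12/5)


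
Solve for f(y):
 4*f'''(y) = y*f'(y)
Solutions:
 f(y) = C1 + Integral(C2*airyai(2^(1/3)*y/2) + C3*airybi(2^(1/3)*y/2), y)


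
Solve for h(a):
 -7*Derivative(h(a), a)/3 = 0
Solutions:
 h(a) = C1


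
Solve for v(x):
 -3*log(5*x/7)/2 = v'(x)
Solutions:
 v(x) = C1 - 3*x*log(x)/2 - 3*x*log(5)/2 + 3*x/2 + 3*x*log(7)/2


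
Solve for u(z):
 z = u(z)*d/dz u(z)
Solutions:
 u(z) = -sqrt(C1 + z^2)
 u(z) = sqrt(C1 + z^2)


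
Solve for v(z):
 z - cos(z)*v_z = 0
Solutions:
 v(z) = C1 + Integral(z/cos(z), z)


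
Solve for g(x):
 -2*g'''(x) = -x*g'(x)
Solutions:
 g(x) = C1 + Integral(C2*airyai(2^(2/3)*x/2) + C3*airybi(2^(2/3)*x/2), x)


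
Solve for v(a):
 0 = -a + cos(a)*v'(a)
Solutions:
 v(a) = C1 + Integral(a/cos(a), a)


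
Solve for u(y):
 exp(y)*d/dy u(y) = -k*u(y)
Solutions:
 u(y) = C1*exp(k*exp(-y))


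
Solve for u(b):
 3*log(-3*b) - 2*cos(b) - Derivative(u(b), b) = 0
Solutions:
 u(b) = C1 + 3*b*log(-b) - 3*b + 3*b*log(3) - 2*sin(b)


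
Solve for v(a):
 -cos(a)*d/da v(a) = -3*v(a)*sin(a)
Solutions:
 v(a) = C1/cos(a)^3


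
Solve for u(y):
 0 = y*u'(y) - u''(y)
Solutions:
 u(y) = C1 + C2*erfi(sqrt(2)*y/2)


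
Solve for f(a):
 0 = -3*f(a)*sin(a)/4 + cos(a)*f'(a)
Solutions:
 f(a) = C1/cos(a)^(3/4)


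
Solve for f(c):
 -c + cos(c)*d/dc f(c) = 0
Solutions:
 f(c) = C1 + Integral(c/cos(c), c)


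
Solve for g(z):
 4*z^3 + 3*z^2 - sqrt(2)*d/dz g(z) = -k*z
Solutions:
 g(z) = C1 + sqrt(2)*k*z^2/4 + sqrt(2)*z^4/2 + sqrt(2)*z^3/2


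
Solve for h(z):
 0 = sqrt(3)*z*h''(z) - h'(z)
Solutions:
 h(z) = C1 + C2*z^(sqrt(3)/3 + 1)


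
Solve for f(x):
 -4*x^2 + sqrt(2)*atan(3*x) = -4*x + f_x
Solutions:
 f(x) = C1 - 4*x^3/3 + 2*x^2 + sqrt(2)*(x*atan(3*x) - log(9*x^2 + 1)/6)


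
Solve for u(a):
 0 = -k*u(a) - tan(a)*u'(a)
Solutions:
 u(a) = C1*exp(-k*log(sin(a)))


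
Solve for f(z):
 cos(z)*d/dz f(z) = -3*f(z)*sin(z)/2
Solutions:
 f(z) = C1*cos(z)^(3/2)


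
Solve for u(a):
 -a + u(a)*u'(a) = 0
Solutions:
 u(a) = -sqrt(C1 + a^2)
 u(a) = sqrt(C1 + a^2)


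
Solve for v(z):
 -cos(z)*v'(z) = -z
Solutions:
 v(z) = C1 + Integral(z/cos(z), z)


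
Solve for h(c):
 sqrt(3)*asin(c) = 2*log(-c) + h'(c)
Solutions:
 h(c) = C1 - 2*c*log(-c) + 2*c + sqrt(3)*(c*asin(c) + sqrt(1 - c^2))


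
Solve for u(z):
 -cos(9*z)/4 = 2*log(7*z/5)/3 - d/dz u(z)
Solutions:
 u(z) = C1 + 2*z*log(z)/3 - 2*z*log(5)/3 - 2*z/3 + 2*z*log(7)/3 + sin(9*z)/36


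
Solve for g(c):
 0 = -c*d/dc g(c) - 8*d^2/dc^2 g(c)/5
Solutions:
 g(c) = C1 + C2*erf(sqrt(5)*c/4)


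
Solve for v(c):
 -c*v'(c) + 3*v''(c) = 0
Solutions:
 v(c) = C1 + C2*erfi(sqrt(6)*c/6)


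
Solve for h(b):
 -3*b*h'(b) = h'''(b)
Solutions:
 h(b) = C1 + Integral(C2*airyai(-3^(1/3)*b) + C3*airybi(-3^(1/3)*b), b)


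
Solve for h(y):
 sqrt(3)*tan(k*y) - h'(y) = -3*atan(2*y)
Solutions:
 h(y) = C1 + 3*y*atan(2*y) + sqrt(3)*Piecewise((-log(cos(k*y))/k, Ne(k, 0)), (0, True)) - 3*log(4*y^2 + 1)/4


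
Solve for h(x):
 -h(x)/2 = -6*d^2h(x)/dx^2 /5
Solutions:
 h(x) = C1*exp(-sqrt(15)*x/6) + C2*exp(sqrt(15)*x/6)


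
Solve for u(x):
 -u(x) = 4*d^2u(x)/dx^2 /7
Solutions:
 u(x) = C1*sin(sqrt(7)*x/2) + C2*cos(sqrt(7)*x/2)


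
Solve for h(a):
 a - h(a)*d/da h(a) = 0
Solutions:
 h(a) = -sqrt(C1 + a^2)
 h(a) = sqrt(C1 + a^2)


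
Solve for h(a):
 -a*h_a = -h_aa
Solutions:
 h(a) = C1 + C2*erfi(sqrt(2)*a/2)


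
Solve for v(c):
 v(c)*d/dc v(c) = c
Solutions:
 v(c) = -sqrt(C1 + c^2)
 v(c) = sqrt(C1 + c^2)


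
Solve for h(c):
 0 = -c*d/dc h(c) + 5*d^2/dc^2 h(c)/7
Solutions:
 h(c) = C1 + C2*erfi(sqrt(70)*c/10)


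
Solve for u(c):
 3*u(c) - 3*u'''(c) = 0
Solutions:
 u(c) = C3*exp(c) + (C1*sin(sqrt(3)*c/2) + C2*cos(sqrt(3)*c/2))*exp(-c/2)


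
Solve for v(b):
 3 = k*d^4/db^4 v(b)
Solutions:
 v(b) = C1 + C2*b + C3*b^2 + C4*b^3 + b^4/(8*k)


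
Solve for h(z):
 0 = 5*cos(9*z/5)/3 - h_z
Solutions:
 h(z) = C1 + 25*sin(9*z/5)/27


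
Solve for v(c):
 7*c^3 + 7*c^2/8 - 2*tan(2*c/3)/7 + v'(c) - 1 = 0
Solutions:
 v(c) = C1 - 7*c^4/4 - 7*c^3/24 + c - 3*log(cos(2*c/3))/7


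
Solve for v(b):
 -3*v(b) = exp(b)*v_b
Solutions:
 v(b) = C1*exp(3*exp(-b))


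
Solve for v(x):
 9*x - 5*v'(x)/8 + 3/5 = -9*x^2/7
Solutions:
 v(x) = C1 + 24*x^3/35 + 36*x^2/5 + 24*x/25


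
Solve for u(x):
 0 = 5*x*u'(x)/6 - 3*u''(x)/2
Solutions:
 u(x) = C1 + C2*erfi(sqrt(10)*x/6)


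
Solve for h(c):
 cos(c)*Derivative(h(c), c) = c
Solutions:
 h(c) = C1 + Integral(c/cos(c), c)


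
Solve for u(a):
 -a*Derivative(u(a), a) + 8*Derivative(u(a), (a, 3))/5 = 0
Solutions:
 u(a) = C1 + Integral(C2*airyai(5^(1/3)*a/2) + C3*airybi(5^(1/3)*a/2), a)


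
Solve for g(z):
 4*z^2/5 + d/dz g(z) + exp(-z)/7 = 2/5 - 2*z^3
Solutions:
 g(z) = C1 - z^4/2 - 4*z^3/15 + 2*z/5 + exp(-z)/7


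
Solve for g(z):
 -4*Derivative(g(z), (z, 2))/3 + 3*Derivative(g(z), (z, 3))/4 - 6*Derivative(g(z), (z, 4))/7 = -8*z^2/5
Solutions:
 g(z) = C1 + C2*z + z^4/10 + 9*z^3/40 - 351*z^2/896 + (C3*sin(sqrt(3143)*z/48) + C4*cos(sqrt(3143)*z/48))*exp(7*z/16)


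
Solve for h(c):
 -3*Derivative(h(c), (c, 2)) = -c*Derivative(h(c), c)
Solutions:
 h(c) = C1 + C2*erfi(sqrt(6)*c/6)


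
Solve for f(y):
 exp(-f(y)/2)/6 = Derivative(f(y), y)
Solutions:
 f(y) = 2*log(C1 + y/12)


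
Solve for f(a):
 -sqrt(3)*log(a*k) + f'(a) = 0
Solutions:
 f(a) = C1 + sqrt(3)*a*log(a*k) - sqrt(3)*a


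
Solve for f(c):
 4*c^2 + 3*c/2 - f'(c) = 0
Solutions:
 f(c) = C1 + 4*c^3/3 + 3*c^2/4


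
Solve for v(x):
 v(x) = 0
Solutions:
 v(x) = 0


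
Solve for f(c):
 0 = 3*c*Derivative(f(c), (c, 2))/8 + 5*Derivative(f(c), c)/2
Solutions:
 f(c) = C1 + C2/c^(17/3)


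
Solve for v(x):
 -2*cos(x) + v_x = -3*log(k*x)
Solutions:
 v(x) = C1 - 3*x*log(k*x) + 3*x + 2*sin(x)


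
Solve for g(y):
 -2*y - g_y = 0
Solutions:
 g(y) = C1 - y^2


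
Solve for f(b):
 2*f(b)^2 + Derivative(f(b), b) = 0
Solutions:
 f(b) = 1/(C1 + 2*b)


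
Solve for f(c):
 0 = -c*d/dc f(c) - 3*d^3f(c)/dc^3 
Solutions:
 f(c) = C1 + Integral(C2*airyai(-3^(2/3)*c/3) + C3*airybi(-3^(2/3)*c/3), c)


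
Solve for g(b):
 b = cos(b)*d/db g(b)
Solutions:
 g(b) = C1 + Integral(b/cos(b), b)


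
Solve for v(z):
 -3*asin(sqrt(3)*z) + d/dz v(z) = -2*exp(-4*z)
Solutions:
 v(z) = C1 + 3*z*asin(sqrt(3)*z) + sqrt(3)*sqrt(1 - 3*z^2) + exp(-4*z)/2


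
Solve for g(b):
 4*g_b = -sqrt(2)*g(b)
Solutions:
 g(b) = C1*exp(-sqrt(2)*b/4)


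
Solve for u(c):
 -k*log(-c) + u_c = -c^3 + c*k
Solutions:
 u(c) = C1 - c^4/4 + c^2*k/2 + c*k*log(-c) - c*k


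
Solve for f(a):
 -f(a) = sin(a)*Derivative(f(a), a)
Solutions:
 f(a) = C1*sqrt(cos(a) + 1)/sqrt(cos(a) - 1)


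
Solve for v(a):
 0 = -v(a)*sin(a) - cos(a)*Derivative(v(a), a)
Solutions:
 v(a) = C1*cos(a)


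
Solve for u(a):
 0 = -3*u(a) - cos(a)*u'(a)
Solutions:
 u(a) = C1*(sin(a) - 1)^(3/2)/(sin(a) + 1)^(3/2)


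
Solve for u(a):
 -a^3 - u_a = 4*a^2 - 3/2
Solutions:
 u(a) = C1 - a^4/4 - 4*a^3/3 + 3*a/2


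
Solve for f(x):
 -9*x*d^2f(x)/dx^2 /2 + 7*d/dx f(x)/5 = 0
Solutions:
 f(x) = C1 + C2*x^(59/45)


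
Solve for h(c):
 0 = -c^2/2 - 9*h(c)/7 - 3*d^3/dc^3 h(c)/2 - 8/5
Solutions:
 h(c) = C3*exp(-6^(1/3)*7^(2/3)*c/7) - 7*c^2/18 + (C1*sin(2^(1/3)*3^(5/6)*7^(2/3)*c/14) + C2*cos(2^(1/3)*3^(5/6)*7^(2/3)*c/14))*exp(6^(1/3)*7^(2/3)*c/14) - 56/45


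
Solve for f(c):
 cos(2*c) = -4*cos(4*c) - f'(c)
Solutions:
 f(c) = C1 - sin(2*c)/2 - sin(4*c)


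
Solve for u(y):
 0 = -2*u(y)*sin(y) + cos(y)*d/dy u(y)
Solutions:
 u(y) = C1/cos(y)^2


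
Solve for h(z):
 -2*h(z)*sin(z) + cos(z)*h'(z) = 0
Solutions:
 h(z) = C1/cos(z)^2


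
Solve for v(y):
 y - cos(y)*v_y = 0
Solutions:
 v(y) = C1 + Integral(y/cos(y), y)


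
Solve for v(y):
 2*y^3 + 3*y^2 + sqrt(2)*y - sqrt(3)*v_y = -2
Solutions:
 v(y) = C1 + sqrt(3)*y^4/6 + sqrt(3)*y^3/3 + sqrt(6)*y^2/6 + 2*sqrt(3)*y/3


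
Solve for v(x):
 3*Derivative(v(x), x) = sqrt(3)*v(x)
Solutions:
 v(x) = C1*exp(sqrt(3)*x/3)


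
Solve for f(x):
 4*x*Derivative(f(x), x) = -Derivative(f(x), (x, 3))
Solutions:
 f(x) = C1 + Integral(C2*airyai(-2^(2/3)*x) + C3*airybi(-2^(2/3)*x), x)


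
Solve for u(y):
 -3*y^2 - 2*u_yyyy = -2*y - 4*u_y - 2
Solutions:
 u(y) = C1 + C4*exp(2^(1/3)*y) + y^3/4 - y^2/4 - y/2 + (C2*sin(2^(1/3)*sqrt(3)*y/2) + C3*cos(2^(1/3)*sqrt(3)*y/2))*exp(-2^(1/3)*y/2)


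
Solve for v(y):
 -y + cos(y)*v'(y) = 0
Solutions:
 v(y) = C1 + Integral(y/cos(y), y)


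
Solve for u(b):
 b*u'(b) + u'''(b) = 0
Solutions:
 u(b) = C1 + Integral(C2*airyai(-b) + C3*airybi(-b), b)


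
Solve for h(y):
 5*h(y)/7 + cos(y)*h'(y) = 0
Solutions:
 h(y) = C1*(sin(y) - 1)^(5/14)/(sin(y) + 1)^(5/14)


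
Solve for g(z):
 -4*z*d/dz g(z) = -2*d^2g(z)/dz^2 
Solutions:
 g(z) = C1 + C2*erfi(z)


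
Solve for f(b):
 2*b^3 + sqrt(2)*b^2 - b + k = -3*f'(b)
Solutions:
 f(b) = C1 - b^4/6 - sqrt(2)*b^3/9 + b^2/6 - b*k/3


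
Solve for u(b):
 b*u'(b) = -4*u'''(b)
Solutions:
 u(b) = C1 + Integral(C2*airyai(-2^(1/3)*b/2) + C3*airybi(-2^(1/3)*b/2), b)


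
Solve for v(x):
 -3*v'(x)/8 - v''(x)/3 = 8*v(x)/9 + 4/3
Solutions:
 v(x) = (C1*sin(19*sqrt(15)*x/48) + C2*cos(19*sqrt(15)*x/48))*exp(-9*x/16) - 3/2


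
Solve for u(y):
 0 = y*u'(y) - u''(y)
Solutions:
 u(y) = C1 + C2*erfi(sqrt(2)*y/2)


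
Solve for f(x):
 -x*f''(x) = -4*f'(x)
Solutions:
 f(x) = C1 + C2*x^5


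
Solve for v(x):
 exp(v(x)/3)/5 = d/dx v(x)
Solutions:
 v(x) = 3*log(-1/(C1 + x)) + 3*log(15)


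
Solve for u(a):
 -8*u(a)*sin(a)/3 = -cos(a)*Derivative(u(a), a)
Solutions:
 u(a) = C1/cos(a)^(8/3)


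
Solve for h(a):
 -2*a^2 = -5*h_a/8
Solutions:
 h(a) = C1 + 16*a^3/15


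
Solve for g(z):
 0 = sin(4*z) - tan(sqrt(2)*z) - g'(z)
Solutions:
 g(z) = C1 + sqrt(2)*log(cos(sqrt(2)*z))/2 - cos(4*z)/4


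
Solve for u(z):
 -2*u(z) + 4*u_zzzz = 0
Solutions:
 u(z) = C1*exp(-2^(3/4)*z/2) + C2*exp(2^(3/4)*z/2) + C3*sin(2^(3/4)*z/2) + C4*cos(2^(3/4)*z/2)


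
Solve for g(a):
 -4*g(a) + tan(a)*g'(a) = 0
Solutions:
 g(a) = C1*sin(a)^4


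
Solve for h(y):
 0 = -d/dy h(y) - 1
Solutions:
 h(y) = C1 - y


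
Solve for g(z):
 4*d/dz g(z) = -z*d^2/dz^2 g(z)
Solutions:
 g(z) = C1 + C2/z^3


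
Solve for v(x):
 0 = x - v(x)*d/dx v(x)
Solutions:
 v(x) = -sqrt(C1 + x^2)
 v(x) = sqrt(C1 + x^2)


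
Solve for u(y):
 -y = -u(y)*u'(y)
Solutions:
 u(y) = -sqrt(C1 + y^2)
 u(y) = sqrt(C1 + y^2)


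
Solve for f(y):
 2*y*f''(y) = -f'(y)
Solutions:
 f(y) = C1 + C2*sqrt(y)


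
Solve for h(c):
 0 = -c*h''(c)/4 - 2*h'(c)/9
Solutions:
 h(c) = C1 + C2*c^(1/9)


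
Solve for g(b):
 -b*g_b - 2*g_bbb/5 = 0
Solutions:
 g(b) = C1 + Integral(C2*airyai(-2^(2/3)*5^(1/3)*b/2) + C3*airybi(-2^(2/3)*5^(1/3)*b/2), b)


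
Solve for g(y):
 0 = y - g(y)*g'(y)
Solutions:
 g(y) = -sqrt(C1 + y^2)
 g(y) = sqrt(C1 + y^2)


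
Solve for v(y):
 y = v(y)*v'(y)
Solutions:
 v(y) = -sqrt(C1 + y^2)
 v(y) = sqrt(C1 + y^2)


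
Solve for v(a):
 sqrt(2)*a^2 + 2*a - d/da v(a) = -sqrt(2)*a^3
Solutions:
 v(a) = C1 + sqrt(2)*a^4/4 + sqrt(2)*a^3/3 + a^2


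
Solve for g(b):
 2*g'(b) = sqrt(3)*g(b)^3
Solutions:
 g(b) = -sqrt(-1/(C1 + sqrt(3)*b))
 g(b) = sqrt(-1/(C1 + sqrt(3)*b))


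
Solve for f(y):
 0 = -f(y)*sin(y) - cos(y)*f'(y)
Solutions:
 f(y) = C1*cos(y)


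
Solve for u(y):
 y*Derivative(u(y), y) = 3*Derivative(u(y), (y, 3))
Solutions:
 u(y) = C1 + Integral(C2*airyai(3^(2/3)*y/3) + C3*airybi(3^(2/3)*y/3), y)


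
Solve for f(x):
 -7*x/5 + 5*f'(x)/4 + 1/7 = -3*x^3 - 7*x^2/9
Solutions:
 f(x) = C1 - 3*x^4/5 - 28*x^3/135 + 14*x^2/25 - 4*x/35


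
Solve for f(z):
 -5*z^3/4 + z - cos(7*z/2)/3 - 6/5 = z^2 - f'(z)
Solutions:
 f(z) = C1 + 5*z^4/16 + z^3/3 - z^2/2 + 6*z/5 + 2*sin(7*z/2)/21


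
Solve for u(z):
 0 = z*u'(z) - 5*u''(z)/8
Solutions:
 u(z) = C1 + C2*erfi(2*sqrt(5)*z/5)


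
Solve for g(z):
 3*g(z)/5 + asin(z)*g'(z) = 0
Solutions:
 g(z) = C1*exp(-3*Integral(1/asin(z), z)/5)


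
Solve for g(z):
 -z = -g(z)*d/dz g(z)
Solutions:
 g(z) = -sqrt(C1 + z^2)
 g(z) = sqrt(C1 + z^2)


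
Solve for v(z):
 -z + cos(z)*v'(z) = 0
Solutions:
 v(z) = C1 + Integral(z/cos(z), z)


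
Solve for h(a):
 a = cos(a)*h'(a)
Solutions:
 h(a) = C1 + Integral(a/cos(a), a)


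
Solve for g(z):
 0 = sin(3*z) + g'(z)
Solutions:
 g(z) = C1 + cos(3*z)/3


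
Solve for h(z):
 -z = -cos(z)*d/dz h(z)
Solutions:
 h(z) = C1 + Integral(z/cos(z), z)


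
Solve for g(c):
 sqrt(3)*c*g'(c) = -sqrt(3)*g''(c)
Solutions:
 g(c) = C1 + C2*erf(sqrt(2)*c/2)


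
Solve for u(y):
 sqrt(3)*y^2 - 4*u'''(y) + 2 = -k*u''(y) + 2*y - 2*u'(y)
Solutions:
 u(y) = C1 + C2*exp(y*(k - sqrt(k^2 + 32))/8) + C3*exp(y*(k + sqrt(k^2 + 32))/8) - sqrt(3)*k^2*y/4 + sqrt(3)*k*y^2/4 - k*y/2 - sqrt(3)*y^3/6 + y^2/2 - 2*sqrt(3)*y - y


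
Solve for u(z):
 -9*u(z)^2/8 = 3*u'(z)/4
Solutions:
 u(z) = 2/(C1 + 3*z)


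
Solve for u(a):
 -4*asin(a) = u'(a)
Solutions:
 u(a) = C1 - 4*a*asin(a) - 4*sqrt(1 - a^2)


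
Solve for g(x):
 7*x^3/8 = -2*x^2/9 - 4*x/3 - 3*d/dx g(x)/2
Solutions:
 g(x) = C1 - 7*x^4/48 - 4*x^3/81 - 4*x^2/9


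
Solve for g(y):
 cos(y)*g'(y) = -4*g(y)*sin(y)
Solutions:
 g(y) = C1*cos(y)^4


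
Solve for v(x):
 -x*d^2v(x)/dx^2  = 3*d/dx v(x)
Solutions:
 v(x) = C1 + C2/x^2


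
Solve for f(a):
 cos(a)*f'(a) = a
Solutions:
 f(a) = C1 + Integral(a/cos(a), a)


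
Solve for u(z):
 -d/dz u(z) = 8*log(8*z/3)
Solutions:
 u(z) = C1 - 8*z*log(z) + z*log(6561/16777216) + 8*z


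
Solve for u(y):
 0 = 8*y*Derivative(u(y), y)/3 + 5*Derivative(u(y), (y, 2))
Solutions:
 u(y) = C1 + C2*erf(2*sqrt(15)*y/15)


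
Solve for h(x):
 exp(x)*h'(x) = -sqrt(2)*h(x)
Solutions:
 h(x) = C1*exp(sqrt(2)*exp(-x))


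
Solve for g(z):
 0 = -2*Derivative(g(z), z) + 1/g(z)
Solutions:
 g(z) = -sqrt(C1 + z)
 g(z) = sqrt(C1 + z)


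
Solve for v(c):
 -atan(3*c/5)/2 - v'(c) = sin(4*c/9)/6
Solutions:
 v(c) = C1 - c*atan(3*c/5)/2 + 5*log(9*c^2 + 25)/12 + 3*cos(4*c/9)/8


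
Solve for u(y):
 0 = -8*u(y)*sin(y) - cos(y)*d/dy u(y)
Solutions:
 u(y) = C1*cos(y)^8


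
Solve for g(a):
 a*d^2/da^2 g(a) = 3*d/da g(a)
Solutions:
 g(a) = C1 + C2*a^4


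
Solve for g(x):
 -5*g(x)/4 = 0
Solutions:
 g(x) = 0


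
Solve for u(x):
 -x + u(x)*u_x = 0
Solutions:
 u(x) = -sqrt(C1 + x^2)
 u(x) = sqrt(C1 + x^2)


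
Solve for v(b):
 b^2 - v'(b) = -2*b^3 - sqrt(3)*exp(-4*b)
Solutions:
 v(b) = C1 + b^4/2 + b^3/3 - sqrt(3)*exp(-4*b)/4


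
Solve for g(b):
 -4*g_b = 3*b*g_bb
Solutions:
 g(b) = C1 + C2/b^(1/3)


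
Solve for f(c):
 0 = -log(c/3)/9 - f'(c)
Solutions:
 f(c) = C1 - c*log(c)/9 + c/9 + c*log(3)/9


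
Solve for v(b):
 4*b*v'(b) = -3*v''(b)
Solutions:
 v(b) = C1 + C2*erf(sqrt(6)*b/3)


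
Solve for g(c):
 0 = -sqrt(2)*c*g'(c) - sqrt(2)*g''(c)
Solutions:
 g(c) = C1 + C2*erf(sqrt(2)*c/2)


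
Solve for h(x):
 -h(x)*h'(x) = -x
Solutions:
 h(x) = -sqrt(C1 + x^2)
 h(x) = sqrt(C1 + x^2)


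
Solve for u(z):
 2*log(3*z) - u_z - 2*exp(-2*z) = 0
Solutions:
 u(z) = C1 + 2*z*log(z) + 2*z*(-1 + log(3)) + exp(-2*z)


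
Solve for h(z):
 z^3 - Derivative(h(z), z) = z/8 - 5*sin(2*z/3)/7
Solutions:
 h(z) = C1 + z^4/4 - z^2/16 - 15*cos(2*z/3)/14


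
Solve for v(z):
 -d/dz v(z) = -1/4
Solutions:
 v(z) = C1 + z/4


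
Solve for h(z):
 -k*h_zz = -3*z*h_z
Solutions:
 h(z) = C1 + C2*erf(sqrt(6)*z*sqrt(-1/k)/2)/sqrt(-1/k)


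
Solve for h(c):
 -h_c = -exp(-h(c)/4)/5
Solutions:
 h(c) = 4*log(C1 + c/20)


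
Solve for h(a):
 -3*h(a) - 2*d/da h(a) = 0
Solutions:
 h(a) = C1*exp(-3*a/2)


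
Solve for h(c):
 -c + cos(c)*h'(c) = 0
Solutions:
 h(c) = C1 + Integral(c/cos(c), c)


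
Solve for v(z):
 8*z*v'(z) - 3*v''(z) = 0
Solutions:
 v(z) = C1 + C2*erfi(2*sqrt(3)*z/3)


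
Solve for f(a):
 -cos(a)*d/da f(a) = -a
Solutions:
 f(a) = C1 + Integral(a/cos(a), a)


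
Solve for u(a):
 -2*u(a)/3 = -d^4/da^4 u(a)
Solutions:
 u(a) = C1*exp(-2^(1/4)*3^(3/4)*a/3) + C2*exp(2^(1/4)*3^(3/4)*a/3) + C3*sin(2^(1/4)*3^(3/4)*a/3) + C4*cos(2^(1/4)*3^(3/4)*a/3)


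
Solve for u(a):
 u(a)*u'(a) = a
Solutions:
 u(a) = -sqrt(C1 + a^2)
 u(a) = sqrt(C1 + a^2)


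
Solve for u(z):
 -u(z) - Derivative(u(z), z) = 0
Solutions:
 u(z) = C1*exp(-z)


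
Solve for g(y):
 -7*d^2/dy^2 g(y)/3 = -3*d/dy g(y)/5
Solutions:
 g(y) = C1 + C2*exp(9*y/35)


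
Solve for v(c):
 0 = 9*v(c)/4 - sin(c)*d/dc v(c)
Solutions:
 v(c) = C1*(cos(c) - 1)^(9/8)/(cos(c) + 1)^(9/8)


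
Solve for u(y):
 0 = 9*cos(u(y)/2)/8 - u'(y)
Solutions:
 -9*y/8 - log(sin(u(y)/2) - 1) + log(sin(u(y)/2) + 1) = C1


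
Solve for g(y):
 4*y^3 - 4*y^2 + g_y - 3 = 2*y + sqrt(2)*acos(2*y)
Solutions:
 g(y) = C1 - y^4 + 4*y^3/3 + y^2 + 3*y + sqrt(2)*(y*acos(2*y) - sqrt(1 - 4*y^2)/2)


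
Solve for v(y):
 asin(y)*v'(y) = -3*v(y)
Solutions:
 v(y) = C1*exp(-3*Integral(1/asin(y), y))


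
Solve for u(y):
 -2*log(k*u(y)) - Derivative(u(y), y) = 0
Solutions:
 li(k*u(y))/k = C1 - 2*y


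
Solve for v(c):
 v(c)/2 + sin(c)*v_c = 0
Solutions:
 v(c) = C1*(cos(c) + 1)^(1/4)/(cos(c) - 1)^(1/4)


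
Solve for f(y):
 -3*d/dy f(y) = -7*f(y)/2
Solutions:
 f(y) = C1*exp(7*y/6)


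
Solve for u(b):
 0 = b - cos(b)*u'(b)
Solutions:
 u(b) = C1 + Integral(b/cos(b), b)


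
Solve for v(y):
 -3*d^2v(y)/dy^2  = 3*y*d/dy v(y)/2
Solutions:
 v(y) = C1 + C2*erf(y/2)


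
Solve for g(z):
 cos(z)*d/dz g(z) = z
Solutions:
 g(z) = C1 + Integral(z/cos(z), z)


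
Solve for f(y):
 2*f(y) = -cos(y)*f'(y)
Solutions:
 f(y) = C1*(sin(y) - 1)/(sin(y) + 1)


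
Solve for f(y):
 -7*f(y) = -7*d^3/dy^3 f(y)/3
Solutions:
 f(y) = C3*exp(3^(1/3)*y) + (C1*sin(3^(5/6)*y/2) + C2*cos(3^(5/6)*y/2))*exp(-3^(1/3)*y/2)


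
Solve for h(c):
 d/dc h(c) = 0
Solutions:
 h(c) = C1


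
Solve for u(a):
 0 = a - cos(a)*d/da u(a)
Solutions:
 u(a) = C1 + Integral(a/cos(a), a)


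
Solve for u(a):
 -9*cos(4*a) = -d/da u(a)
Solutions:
 u(a) = C1 + 9*sin(4*a)/4


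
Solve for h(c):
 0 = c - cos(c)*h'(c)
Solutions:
 h(c) = C1 + Integral(c/cos(c), c)


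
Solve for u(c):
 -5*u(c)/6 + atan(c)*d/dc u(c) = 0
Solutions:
 u(c) = C1*exp(5*Integral(1/atan(c), c)/6)


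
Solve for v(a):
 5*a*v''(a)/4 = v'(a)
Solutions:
 v(a) = C1 + C2*a^(9/5)


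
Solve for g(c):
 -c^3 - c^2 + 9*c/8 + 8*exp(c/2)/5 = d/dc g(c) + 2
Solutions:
 g(c) = C1 - c^4/4 - c^3/3 + 9*c^2/16 - 2*c + 16*exp(c/2)/5


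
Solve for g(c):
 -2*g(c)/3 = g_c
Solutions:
 g(c) = C1*exp(-2*c/3)


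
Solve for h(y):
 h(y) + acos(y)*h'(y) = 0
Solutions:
 h(y) = C1*exp(-Integral(1/acos(y), y))


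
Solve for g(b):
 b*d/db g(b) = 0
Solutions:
 g(b) = C1


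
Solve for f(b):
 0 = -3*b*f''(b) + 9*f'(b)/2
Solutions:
 f(b) = C1 + C2*b^(5/2)


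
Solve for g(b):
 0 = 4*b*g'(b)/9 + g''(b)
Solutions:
 g(b) = C1 + C2*erf(sqrt(2)*b/3)


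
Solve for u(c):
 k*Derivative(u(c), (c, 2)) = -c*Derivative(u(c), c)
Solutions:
 u(c) = C1 + C2*sqrt(k)*erf(sqrt(2)*c*sqrt(1/k)/2)


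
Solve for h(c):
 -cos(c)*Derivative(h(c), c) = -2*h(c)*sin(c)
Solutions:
 h(c) = C1/cos(c)^2


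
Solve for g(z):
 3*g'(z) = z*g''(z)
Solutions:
 g(z) = C1 + C2*z^4


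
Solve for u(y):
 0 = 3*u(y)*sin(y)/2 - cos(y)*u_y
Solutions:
 u(y) = C1/cos(y)^(3/2)


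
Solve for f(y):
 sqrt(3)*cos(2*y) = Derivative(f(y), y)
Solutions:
 f(y) = C1 + sqrt(3)*sin(2*y)/2


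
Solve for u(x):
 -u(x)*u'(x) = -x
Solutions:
 u(x) = -sqrt(C1 + x^2)
 u(x) = sqrt(C1 + x^2)


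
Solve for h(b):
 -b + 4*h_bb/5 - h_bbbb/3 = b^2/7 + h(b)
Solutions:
 h(b) = -b^2/7 - b + (C1*sin(3^(1/4)*b*sin(atan(sqrt(39)/6)/2)) + C2*cos(3^(1/4)*b*sin(atan(sqrt(39)/6)/2)))*exp(-3^(1/4)*b*cos(atan(sqrt(39)/6)/2)) + (C3*sin(3^(1/4)*b*sin(atan(sqrt(39)/6)/2)) + C4*cos(3^(1/4)*b*sin(atan(sqrt(39)/6)/2)))*exp(3^(1/4)*b*cos(atan(sqrt(39)/6)/2)) - 8/35


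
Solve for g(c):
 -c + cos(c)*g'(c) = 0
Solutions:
 g(c) = C1 + Integral(c/cos(c), c)


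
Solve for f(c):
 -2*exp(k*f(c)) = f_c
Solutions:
 f(c) = Piecewise((log(1/(C1*k + 2*c*k))/k, Ne(k, 0)), (nan, True))
 f(c) = Piecewise((C1 - 2*c, Eq(k, 0)), (nan, True))


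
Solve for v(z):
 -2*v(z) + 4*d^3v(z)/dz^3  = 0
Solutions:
 v(z) = C3*exp(2^(2/3)*z/2) + (C1*sin(2^(2/3)*sqrt(3)*z/4) + C2*cos(2^(2/3)*sqrt(3)*z/4))*exp(-2^(2/3)*z/4)


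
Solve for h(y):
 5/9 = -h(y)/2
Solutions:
 h(y) = -10/9


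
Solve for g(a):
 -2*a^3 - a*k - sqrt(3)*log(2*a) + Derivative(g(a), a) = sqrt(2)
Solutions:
 g(a) = C1 + a^4/2 + a^2*k/2 + sqrt(3)*a*log(a) - sqrt(3)*a + sqrt(3)*a*log(2) + sqrt(2)*a


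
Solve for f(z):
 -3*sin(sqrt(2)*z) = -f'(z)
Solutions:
 f(z) = C1 - 3*sqrt(2)*cos(sqrt(2)*z)/2


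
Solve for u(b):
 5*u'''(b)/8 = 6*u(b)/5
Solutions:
 u(b) = C3*exp(2*30^(1/3)*b/5) + (C1*sin(10^(1/3)*3^(5/6)*b/5) + C2*cos(10^(1/3)*3^(5/6)*b/5))*exp(-30^(1/3)*b/5)


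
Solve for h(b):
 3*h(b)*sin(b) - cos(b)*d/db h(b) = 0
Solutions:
 h(b) = C1/cos(b)^3


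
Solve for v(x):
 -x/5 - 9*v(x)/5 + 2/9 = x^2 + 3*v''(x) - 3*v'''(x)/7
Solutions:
 v(x) = C1*exp(x*(-10^(2/3)*7^(1/3)*(9*sqrt(1061) + 571)^(1/3) - 70*10^(1/3)*7^(2/3)/(9*sqrt(1061) + 571)^(1/3) + 140)/60)*sin(sqrt(3)*70^(1/3)*x*(-10^(1/3)*(9*sqrt(1061) + 571)^(1/3) + 70*7^(1/3)/(9*sqrt(1061) + 571)^(1/3))/60) + C2*exp(x*(-10^(2/3)*7^(1/3)*(9*sqrt(1061) + 571)^(1/3) - 70*10^(1/3)*7^(2/3)/(9*sqrt(1061) + 571)^(1/3) + 140)/60)*cos(sqrt(3)*70^(1/3)*x*(-10^(1/3)*(9*sqrt(1061) + 571)^(1/3) + 70*7^(1/3)/(9*sqrt(1061) + 571)^(1/3))/60) + C3*exp(x*(70*10^(1/3)*7^(2/3)/(9*sqrt(1061) + 571)^(1/3) + 70 + 10^(2/3)*7^(1/3)*(9*sqrt(1061) + 571)^(1/3))/30) - 5*x^2/9 - x/9 + 160/81
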